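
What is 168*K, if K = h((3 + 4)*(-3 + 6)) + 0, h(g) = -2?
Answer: -336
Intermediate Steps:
K = -2 (K = -2 + 0 = -2)
168*K = 168*(-2) = -336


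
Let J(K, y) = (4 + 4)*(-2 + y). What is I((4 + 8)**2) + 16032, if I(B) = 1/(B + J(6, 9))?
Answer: 3206401/200 ≈ 16032.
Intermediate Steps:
J(K, y) = -16 + 8*y (J(K, y) = 8*(-2 + y) = -16 + 8*y)
I(B) = 1/(56 + B) (I(B) = 1/(B + (-16 + 8*9)) = 1/(B + (-16 + 72)) = 1/(B + 56) = 1/(56 + B))
I((4 + 8)**2) + 16032 = 1/(56 + (4 + 8)**2) + 16032 = 1/(56 + 12**2) + 16032 = 1/(56 + 144) + 16032 = 1/200 + 16032 = 3206401/200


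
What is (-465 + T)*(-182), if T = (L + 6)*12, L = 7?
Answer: 56238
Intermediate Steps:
T = 156 (T = (7 + 6)*12 = 13*12 = 156)
(-465 + T)*(-182) = (-465 + 156)*(-182) = -309*(-182) = 56238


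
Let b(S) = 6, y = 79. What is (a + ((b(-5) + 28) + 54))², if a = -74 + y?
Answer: 8649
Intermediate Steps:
a = 5 (a = -74 + 79 = 5)
(a + ((b(-5) + 28) + 54))² = (5 + ((6 + 28) + 54))² = (5 + (34 + 54))² = (5 + 88)² = 93² = 8649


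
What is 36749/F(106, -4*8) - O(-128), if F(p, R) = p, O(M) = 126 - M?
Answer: 9825/106 ≈ 92.689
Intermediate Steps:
36749/F(106, -4*8) - O(-128) = 36749/106 - (126 - 1*(-128)) = 36749*(1/106) - (126 + 128) = 36749/106 - 1*254 = 36749/106 - 254 = 9825/106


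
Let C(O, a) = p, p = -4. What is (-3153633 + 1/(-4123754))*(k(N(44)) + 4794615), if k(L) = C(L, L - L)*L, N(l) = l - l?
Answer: -62353041267688146045/4123754 ≈ -1.5120e+13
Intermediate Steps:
C(O, a) = -4
N(l) = 0
k(L) = -4*L
(-3153633 + 1/(-4123754))*(k(N(44)) + 4794615) = (-3153633 + 1/(-4123754))*(-4*0 + 4794615) = (-3153633 - 1/4123754)*(0 + 4794615) = -13004806698283/4123754*4794615 = -62353041267688146045/4123754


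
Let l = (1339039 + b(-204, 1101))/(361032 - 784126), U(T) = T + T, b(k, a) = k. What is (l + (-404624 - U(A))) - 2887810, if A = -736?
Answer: -1392387615263/423094 ≈ -3.2910e+6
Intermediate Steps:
U(T) = 2*T
l = -1338835/423094 (l = (1339039 - 204)/(361032 - 784126) = 1338835/(-423094) = 1338835*(-1/423094) = -1338835/423094 ≈ -3.1644)
(l + (-404624 - U(A))) - 2887810 = (-1338835/423094 + (-404624 - 2*(-736))) - 2887810 = (-1338835/423094 + (-404624 - 1*(-1472))) - 2887810 = (-1338835/423094 + (-404624 + 1472)) - 2887810 = (-1338835/423094 - 403152) - 2887810 = -170572531123/423094 - 2887810 = -1392387615263/423094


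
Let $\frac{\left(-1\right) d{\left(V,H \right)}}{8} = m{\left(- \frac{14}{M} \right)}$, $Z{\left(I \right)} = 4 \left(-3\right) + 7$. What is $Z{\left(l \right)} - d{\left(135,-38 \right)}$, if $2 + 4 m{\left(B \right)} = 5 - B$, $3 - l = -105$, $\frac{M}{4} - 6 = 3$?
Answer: $\frac{16}{9} \approx 1.7778$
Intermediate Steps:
$M = 36$ ($M = 24 + 4 \cdot 3 = 24 + 12 = 36$)
$l = 108$ ($l = 3 - -105 = 3 + 105 = 108$)
$Z{\left(I \right)} = -5$ ($Z{\left(I \right)} = -12 + 7 = -5$)
$m{\left(B \right)} = \frac{3}{4} - \frac{B}{4}$ ($m{\left(B \right)} = - \frac{1}{2} + \frac{5 - B}{4} = - \frac{1}{2} - \left(- \frac{5}{4} + \frac{B}{4}\right) = \frac{3}{4} - \frac{B}{4}$)
$d{\left(V,H \right)} = - \frac{61}{9}$ ($d{\left(V,H \right)} = - 8 \left(\frac{3}{4} - \frac{\left(-14\right) \frac{1}{36}}{4}\right) = - 8 \left(\frac{3}{4} - - \frac{7}{72}\right) = - 8 \left(\frac{3}{4} + \frac{7}{72}\right) = \left(-8\right) \frac{61}{72} = - \frac{61}{9}$)
$Z{\left(l \right)} - d{\left(135,-38 \right)} = -5 - - \frac{61}{9} = -5 + \frac{61}{9} = \frac{16}{9}$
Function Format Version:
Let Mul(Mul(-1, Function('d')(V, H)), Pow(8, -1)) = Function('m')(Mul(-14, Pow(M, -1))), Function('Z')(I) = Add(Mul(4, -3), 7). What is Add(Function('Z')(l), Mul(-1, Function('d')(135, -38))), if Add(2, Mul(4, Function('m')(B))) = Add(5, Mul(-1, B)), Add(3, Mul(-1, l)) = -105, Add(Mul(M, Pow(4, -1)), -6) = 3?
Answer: Rational(16, 9) ≈ 1.7778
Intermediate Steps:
M = 36 (M = Add(24, Mul(4, 3)) = Add(24, 12) = 36)
l = 108 (l = Add(3, Mul(-1, -105)) = Add(3, 105) = 108)
Function('Z')(I) = -5 (Function('Z')(I) = Add(-12, 7) = -5)
Function('m')(B) = Add(Rational(3, 4), Mul(Rational(-1, 4), B)) (Function('m')(B) = Add(Rational(-1, 2), Mul(Rational(1, 4), Add(5, Mul(-1, B)))) = Add(Rational(-1, 2), Add(Rational(5, 4), Mul(Rational(-1, 4), B))) = Add(Rational(3, 4), Mul(Rational(-1, 4), B)))
Function('d')(V, H) = Rational(-61, 9) (Function('d')(V, H) = Mul(-8, Add(Rational(3, 4), Mul(Rational(-1, 4), Mul(-14, Pow(36, -1))))) = Mul(-8, Add(Rational(3, 4), Mul(Rational(-1, 4), Mul(-14, Rational(1, 36))))) = Mul(-8, Add(Rational(3, 4), Mul(Rational(-1, 4), Rational(-7, 18)))) = Mul(-8, Add(Rational(3, 4), Rational(7, 72))) = Mul(-8, Rational(61, 72)) = Rational(-61, 9))
Add(Function('Z')(l), Mul(-1, Function('d')(135, -38))) = Add(-5, Mul(-1, Rational(-61, 9))) = Add(-5, Rational(61, 9)) = Rational(16, 9)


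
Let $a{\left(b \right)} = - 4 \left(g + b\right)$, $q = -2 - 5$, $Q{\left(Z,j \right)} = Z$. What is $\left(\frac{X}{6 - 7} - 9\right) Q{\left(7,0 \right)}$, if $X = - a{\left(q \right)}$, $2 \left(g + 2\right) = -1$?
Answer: $203$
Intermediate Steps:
$g = - \frac{5}{2}$ ($g = -2 + \frac{1}{2} \left(-1\right) = -2 - \frac{1}{2} = - \frac{5}{2} \approx -2.5$)
$q = -7$
$a{\left(b \right)} = 10 - 4 b$ ($a{\left(b \right)} = - 4 \left(- \frac{5}{2} + b\right) = 10 - 4 b$)
$X = -38$ ($X = - (10 - -28) = - (10 + 28) = \left(-1\right) 38 = -38$)
$\left(\frac{X}{6 - 7} - 9\right) Q{\left(7,0 \right)} = \left(- \frac{38}{6 - 7} - 9\right) 7 = \left(- \frac{38}{-1} - 9\right) 7 = \left(\left(-38\right) \left(-1\right) - 9\right) 7 = \left(38 - 9\right) 7 = 29 \cdot 7 = 203$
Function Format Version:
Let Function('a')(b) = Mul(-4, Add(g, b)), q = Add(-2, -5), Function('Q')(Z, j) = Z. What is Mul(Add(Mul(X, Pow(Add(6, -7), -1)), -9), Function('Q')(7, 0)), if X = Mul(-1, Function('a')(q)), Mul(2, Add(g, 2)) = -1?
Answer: 203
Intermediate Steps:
g = Rational(-5, 2) (g = Add(-2, Mul(Rational(1, 2), -1)) = Add(-2, Rational(-1, 2)) = Rational(-5, 2) ≈ -2.5000)
q = -7
Function('a')(b) = Add(10, Mul(-4, b)) (Function('a')(b) = Mul(-4, Add(Rational(-5, 2), b)) = Add(10, Mul(-4, b)))
X = -38 (X = Mul(-1, Add(10, Mul(-4, -7))) = Mul(-1, Add(10, 28)) = Mul(-1, 38) = -38)
Mul(Add(Mul(X, Pow(Add(6, -7), -1)), -9), Function('Q')(7, 0)) = Mul(Add(Mul(-38, Pow(Add(6, -7), -1)), -9), 7) = Mul(Add(Mul(-38, Pow(-1, -1)), -9), 7) = Mul(Add(Mul(-38, -1), -9), 7) = Mul(Add(38, -9), 7) = Mul(29, 7) = 203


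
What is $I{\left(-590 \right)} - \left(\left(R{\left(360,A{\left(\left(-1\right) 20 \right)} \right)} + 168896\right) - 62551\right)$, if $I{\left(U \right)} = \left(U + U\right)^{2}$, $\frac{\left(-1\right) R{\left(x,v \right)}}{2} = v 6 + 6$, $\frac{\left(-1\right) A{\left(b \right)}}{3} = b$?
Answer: $1286787$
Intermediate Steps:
$A{\left(b \right)} = - 3 b$
$R{\left(x,v \right)} = -12 - 12 v$ ($R{\left(x,v \right)} = - 2 \left(v 6 + 6\right) = - 2 \left(6 v + 6\right) = - 2 \left(6 + 6 v\right) = -12 - 12 v$)
$I{\left(U \right)} = 4 U^{2}$ ($I{\left(U \right)} = \left(2 U\right)^{2} = 4 U^{2}$)
$I{\left(-590 \right)} - \left(\left(R{\left(360,A{\left(\left(-1\right) 20 \right)} \right)} + 168896\right) - 62551\right) = 4 \left(-590\right)^{2} - \left(\left(\left(-12 - 12 \left(- 3 \left(\left(-1\right) 20\right)\right)\right) + 168896\right) - 62551\right) = 4 \cdot 348100 - \left(\left(\left(-12 - 12 \left(\left(-3\right) \left(-20\right)\right)\right) + 168896\right) - 62551\right) = 1392400 - \left(\left(\left(-12 - 720\right) + 168896\right) - 62551\right) = 1392400 - \left(\left(-732 + 168896\right) - 62551\right) = 1392400 - \left(168164 - 62551\right) = 1392400 - 105613 = 1286787$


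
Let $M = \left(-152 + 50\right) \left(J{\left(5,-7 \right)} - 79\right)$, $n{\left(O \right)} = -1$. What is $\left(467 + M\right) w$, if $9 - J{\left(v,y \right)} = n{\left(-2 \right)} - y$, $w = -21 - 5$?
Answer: $-213694$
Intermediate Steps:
$w = -26$ ($w = -21 - 5 = -26$)
$J{\left(v,y \right)} = 10 + y$ ($J{\left(v,y \right)} = 9 - \left(-1 - y\right) = 9 + \left(1 + y\right) = 10 + y$)
$M = 7752$ ($M = \left(-152 + 50\right) \left(\left(10 - 7\right) - 79\right) = - 102 \left(3 - 79\right) = \left(-102\right) \left(-76\right) = 7752$)
$\left(467 + M\right) w = \left(467 + 7752\right) \left(-26\right) = 8219 \left(-26\right) = -213694$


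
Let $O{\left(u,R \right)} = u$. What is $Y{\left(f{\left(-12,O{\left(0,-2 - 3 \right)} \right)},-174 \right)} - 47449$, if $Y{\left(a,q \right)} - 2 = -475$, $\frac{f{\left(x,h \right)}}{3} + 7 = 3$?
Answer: $-47922$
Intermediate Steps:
$f{\left(x,h \right)} = -12$ ($f{\left(x,h \right)} = -21 + 3 \cdot 3 = -21 + 9 = -12$)
$Y{\left(a,q \right)} = -473$ ($Y{\left(a,q \right)} = 2 - 475 = -473$)
$Y{\left(f{\left(-12,O{\left(0,-2 - 3 \right)} \right)},-174 \right)} - 47449 = -473 - 47449 = -47922$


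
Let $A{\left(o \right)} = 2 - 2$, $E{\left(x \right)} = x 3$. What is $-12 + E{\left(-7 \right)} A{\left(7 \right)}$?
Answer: $-12$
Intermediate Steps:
$E{\left(x \right)} = 3 x$
$A{\left(o \right)} = 0$
$-12 + E{\left(-7 \right)} A{\left(7 \right)} = -12 + 3 \left(-7\right) 0 = -12 - 0 = -12 + 0 = -12$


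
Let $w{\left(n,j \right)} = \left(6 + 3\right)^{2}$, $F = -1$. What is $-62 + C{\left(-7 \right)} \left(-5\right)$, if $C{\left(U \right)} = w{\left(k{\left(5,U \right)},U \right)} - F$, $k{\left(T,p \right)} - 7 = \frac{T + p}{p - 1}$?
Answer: $-472$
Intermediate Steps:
$k{\left(T,p \right)} = 7 + \frac{T + p}{-1 + p}$ ($k{\left(T,p \right)} = 7 + \frac{T + p}{p - 1} = 7 + \frac{T + p}{-1 + p}$)
$w{\left(n,j \right)} = 81$ ($w{\left(n,j \right)} = 9^{2} = 81$)
$C{\left(U \right)} = 82$ ($C{\left(U \right)} = 81 - -1 = 81 + 1 = 82$)
$-62 + C{\left(-7 \right)} \left(-5\right) = -62 + 82 \left(-5\right) = -62 - 410 = -472$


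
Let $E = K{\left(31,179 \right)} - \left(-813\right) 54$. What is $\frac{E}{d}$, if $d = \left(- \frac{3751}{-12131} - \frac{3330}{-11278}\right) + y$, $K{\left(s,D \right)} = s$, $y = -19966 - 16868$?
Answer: $- \frac{3005311946497}{2519651369302} \approx -1.1927$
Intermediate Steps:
$y = -36834$ ($y = -19966 - 16868 = -36834$)
$E = 43933$ ($E = 31 - \left(-813\right) 54 = 31 - -43902 = 31 + 43902 = 43933$)
$d = - \frac{2519651369302}{68406709}$ ($d = \left(- \frac{3751}{-12131} - \frac{3330}{-11278}\right) - 36834 = \left(\left(-3751\right) \left(- \frac{1}{12131}\right) - - \frac{1665}{5639}\right) - 36834 = \left(\frac{3751}{12131} + \frac{1665}{5639}\right) - 36834 = \frac{41350004}{68406709} - 36834 = - \frac{2519651369302}{68406709} \approx -36833.0$)
$\frac{E}{d} = \frac{43933}{- \frac{2519651369302}{68406709}} = 43933 \left(- \frac{68406709}{2519651369302}\right) = - \frac{3005311946497}{2519651369302}$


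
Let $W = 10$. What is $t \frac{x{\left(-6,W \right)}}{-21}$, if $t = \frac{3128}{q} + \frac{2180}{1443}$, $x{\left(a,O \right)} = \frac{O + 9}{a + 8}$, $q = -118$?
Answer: $\frac{20218204}{1787877} \approx 11.309$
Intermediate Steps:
$x{\left(a,O \right)} = \frac{9 + O}{8 + a}$
$t = - \frac{2128232}{85137}$ ($t = \frac{3128}{-118} + \frac{2180}{1443} = 3128 \left(- \frac{1}{118}\right) + 2180 \cdot \frac{1}{1443} = - \frac{1564}{59} + \frac{2180}{1443} = - \frac{2128232}{85137} \approx -24.998$)
$t \frac{x{\left(-6,W \right)}}{-21} = - \frac{2128232 \frac{\frac{1}{8 - 6} \left(9 + 10\right)}{-21}}{85137} = - \frac{2128232 \cdot \frac{1}{2} \cdot 19 \left(- \frac{1}{21}\right)}{85137} = - \frac{2128232 \cdot \frac{19}{2} \left(- \frac{1}{21}\right)}{85137} = \left(- \frac{2128232}{85137}\right) \left(- \frac{19}{42}\right) = \frac{20218204}{1787877}$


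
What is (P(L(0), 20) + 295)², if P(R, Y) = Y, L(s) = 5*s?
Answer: 99225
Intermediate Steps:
(P(L(0), 20) + 295)² = (20 + 295)² = 315² = 99225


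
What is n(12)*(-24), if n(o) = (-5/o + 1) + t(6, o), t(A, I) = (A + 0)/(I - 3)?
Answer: -30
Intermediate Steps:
t(A, I) = A/(-3 + I)
n(o) = 1 - 5/o + 6/(-3 + o) (n(o) = (-5/o + 1) + 6/(-3 + o) = (1 - 5/o) + 6/(-3 + o) = 1 - 5/o + 6/(-3 + o))
n(12)*(-24) = ((15 + 12 + 12*(-3 + 12))/(12*(-3 + 12)))*(-24) = ((1/12)*(15 + 12 + 12*9)/9)*(-24) = ((1/12)*(⅑)*(15 + 12 + 108))*(-24) = ((1/12)*(⅑)*135)*(-24) = (5/4)*(-24) = -30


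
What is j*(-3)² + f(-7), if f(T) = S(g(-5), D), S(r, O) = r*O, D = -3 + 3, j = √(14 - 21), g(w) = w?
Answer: 9*I*√7 ≈ 23.812*I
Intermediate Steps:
j = I*√7 (j = √(-7) = I*√7 ≈ 2.6458*I)
D = 0
S(r, O) = O*r
f(T) = 0 (f(T) = 0*(-5) = 0)
j*(-3)² + f(-7) = (I*√7)*(-3)² + 0 = (I*√7)*9 + 0 = 9*I*√7 + 0 = 9*I*√7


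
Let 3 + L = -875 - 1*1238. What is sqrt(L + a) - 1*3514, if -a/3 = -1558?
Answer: -3514 + sqrt(2558) ≈ -3463.4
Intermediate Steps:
a = 4674 (a = -3*(-1558) = 4674)
L = -2116 (L = -3 + (-875 - 1*1238) = -3 + (-875 - 1238) = -3 - 2113 = -2116)
sqrt(L + a) - 1*3514 = sqrt(-2116 + 4674) - 1*3514 = sqrt(2558) - 3514 = -3514 + sqrt(2558)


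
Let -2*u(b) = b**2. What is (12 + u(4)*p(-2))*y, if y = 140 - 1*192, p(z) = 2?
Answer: 208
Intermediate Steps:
u(b) = -b**2/2
y = -52 (y = 140 - 192 = -52)
(12 + u(4)*p(-2))*y = (12 - 1/2*4**2*2)*(-52) = (12 - 1/2*16*2)*(-52) = (12 - 8*2)*(-52) = (12 - 16)*(-52) = -4*(-52) = 208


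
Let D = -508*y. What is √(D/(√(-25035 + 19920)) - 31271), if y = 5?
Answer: √(-32726008359 + 519684*I*√5115)/1023 ≈ 0.10042 + 176.84*I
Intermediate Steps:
D = -2540 (D = -508*5 = -2540)
√(D/(√(-25035 + 19920)) - 31271) = √(-2540/√(-25035 + 19920) - 31271) = √(-2540*(-I*√5115/5115) - 31271) = √(-(-508)*I*√5115/1023 - 31271) = √(508*I*√5115/1023 - 31271) = √(-31271 + 508*I*√5115/1023)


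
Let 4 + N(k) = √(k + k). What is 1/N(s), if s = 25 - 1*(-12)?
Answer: 2/29 + √74/58 ≈ 0.21728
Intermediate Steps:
s = 37 (s = 25 + 12 = 37)
N(k) = -4 + √2*√k (N(k) = -4 + √(k + k) = -4 + √(2*k) = -4 + √2*√k)
1/N(s) = 1/(-4 + √2*√37) = 1/(-4 + √74)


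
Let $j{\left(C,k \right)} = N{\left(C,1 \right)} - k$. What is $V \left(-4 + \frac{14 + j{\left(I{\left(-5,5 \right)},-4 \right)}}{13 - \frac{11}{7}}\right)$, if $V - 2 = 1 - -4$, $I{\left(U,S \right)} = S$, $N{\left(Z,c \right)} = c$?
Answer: $- \frac{1309}{80} \approx -16.362$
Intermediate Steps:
$j{\left(C,k \right)} = 1 - k$
$V = 7$ ($V = 2 + \left(1 - -4\right) = 2 + \left(1 + 4\right) = 2 + 5 = 7$)
$V \left(-4 + \frac{14 + j{\left(I{\left(-5,5 \right)},-4 \right)}}{13 - \frac{11}{7}}\right) = 7 \left(-4 + \frac{14 + \left(1 - -4\right)}{13 - \frac{11}{7}}\right) = 7 \left(-4 + \frac{14 + \left(1 + 4\right)}{13 - \frac{11}{7}}\right) = 7 \left(-4 + \frac{14 + 5}{13 - \frac{11}{7}}\right) = 7 \left(-4 + \frac{19}{\frac{80}{7}}\right) = 7 \left(-4 + 19 \cdot \frac{7}{80}\right) = 7 \left(-4 + \frac{133}{80}\right) = 7 \left(- \frac{187}{80}\right) = - \frac{1309}{80}$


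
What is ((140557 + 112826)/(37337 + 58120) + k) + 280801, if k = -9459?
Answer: 8633915559/31819 ≈ 2.7134e+5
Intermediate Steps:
((140557 + 112826)/(37337 + 58120) + k) + 280801 = ((140557 + 112826)/(37337 + 58120) - 9459) + 280801 = (253383/95457 - 9459) + 280801 = (253383*(1/95457) - 9459) + 280801 = (84461/31819 - 9459) + 280801 = -300891460/31819 + 280801 = 8633915559/31819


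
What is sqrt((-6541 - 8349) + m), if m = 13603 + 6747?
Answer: 2*sqrt(1365) ≈ 73.892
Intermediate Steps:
m = 20350
sqrt((-6541 - 8349) + m) = sqrt((-6541 - 8349) + 20350) = sqrt(-14890 + 20350) = sqrt(5460) = 2*sqrt(1365)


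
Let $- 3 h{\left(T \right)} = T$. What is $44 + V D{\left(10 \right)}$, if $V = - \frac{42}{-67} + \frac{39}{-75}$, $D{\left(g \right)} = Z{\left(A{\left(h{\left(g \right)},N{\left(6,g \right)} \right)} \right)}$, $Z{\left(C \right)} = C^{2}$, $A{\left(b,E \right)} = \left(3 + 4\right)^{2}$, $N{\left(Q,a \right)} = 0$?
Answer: $\frac{503479}{1675} \approx 300.58$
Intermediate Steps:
$h{\left(T \right)} = - \frac{T}{3}$
$A{\left(b,E \right)} = 49$ ($A{\left(b,E \right)} = 7^{2} = 49$)
$D{\left(g \right)} = 2401$ ($D{\left(g \right)} = 49^{2} = 2401$)
$V = \frac{179}{1675}$ ($V = \left(-42\right) \left(- \frac{1}{67}\right) + 39 \left(- \frac{1}{75}\right) = \frac{42}{67} - \frac{13}{25} = \frac{179}{1675} \approx 0.10687$)
$44 + V D{\left(10 \right)} = 44 + \frac{179}{1675} \cdot 2401 = 44 + \frac{429779}{1675} = \frac{503479}{1675}$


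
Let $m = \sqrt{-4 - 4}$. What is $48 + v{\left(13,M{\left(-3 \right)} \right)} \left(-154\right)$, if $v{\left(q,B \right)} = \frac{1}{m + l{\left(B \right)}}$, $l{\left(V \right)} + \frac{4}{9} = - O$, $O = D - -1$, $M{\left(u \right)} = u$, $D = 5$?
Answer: $\frac{68241}{1003} + \frac{6237 i \sqrt{2}}{1003} \approx 68.037 + 8.7941 i$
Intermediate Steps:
$m = 2 i \sqrt{2}$ ($m = \sqrt{-8} = 2 i \sqrt{2} \approx 2.8284 i$)
$O = 6$ ($O = 5 - -1 = 5 + 1 = 6$)
$l{\left(V \right)} = - \frac{58}{9}$ ($l{\left(V \right)} = - \frac{4}{9} - 6 = - \frac{58}{9}$)
$v{\left(q,B \right)} = \frac{1}{- \frac{58}{9} + 2 i \sqrt{2}}$ ($v{\left(q,B \right)} = \frac{1}{2 i \sqrt{2} - \frac{58}{9}} = \frac{1}{- \frac{58}{9} + 2 i \sqrt{2}}$)
$48 + v{\left(13,M{\left(-3 \right)} \right)} \left(-154\right) = 48 + \left(- \frac{261}{2006} - \frac{81 i \sqrt{2}}{2006}\right) \left(-154\right) = 48 + \left(\frac{20097}{1003} + \frac{6237 i \sqrt{2}}{1003}\right) = \frac{68241}{1003} + \frac{6237 i \sqrt{2}}{1003}$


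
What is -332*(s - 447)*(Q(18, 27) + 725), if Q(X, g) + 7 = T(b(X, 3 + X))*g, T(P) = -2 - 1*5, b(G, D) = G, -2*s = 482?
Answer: 120832064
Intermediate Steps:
s = -241 (s = -½*482 = -241)
T(P) = -7 (T(P) = -2 - 5 = -7)
Q(X, g) = -7 - 7*g
-332*(s - 447)*(Q(18, 27) + 725) = -332*(-241 - 447)*((-7 - 7*27) + 725) = -(-228416)*((-7 - 189) + 725) = -(-228416)*(-196 + 725) = -(-228416)*529 = -332*(-363952) = 120832064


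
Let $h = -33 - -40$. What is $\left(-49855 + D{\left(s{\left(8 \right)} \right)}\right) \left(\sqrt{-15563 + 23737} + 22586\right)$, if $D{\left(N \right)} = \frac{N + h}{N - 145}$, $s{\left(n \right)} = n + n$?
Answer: $- \frac{145257748348}{129} - \frac{6431318 \sqrt{8174}}{129} \approx -1.1305 \cdot 10^{9}$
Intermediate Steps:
$s{\left(n \right)} = 2 n$
$h = 7$ ($h = -33 + 40 = 7$)
$D{\left(N \right)} = \frac{7 + N}{-145 + N}$ ($D{\left(N \right)} = \frac{N + 7}{N - 145} = \frac{7 + N}{-145 + N}$)
$\left(-49855 + D{\left(s{\left(8 \right)} \right)}\right) \left(\sqrt{-15563 + 23737} + 22586\right) = \left(-49855 + \frac{7 + 2 \cdot 8}{-145 + 2 \cdot 8}\right) \left(\sqrt{-15563 + 23737} + 22586\right) = \left(-49855 + \frac{7 + 16}{-145 + 16}\right) \left(\sqrt{8174} + 22586\right) = \left(-49855 + \frac{1}{-129} \cdot 23\right) \left(22586 + \sqrt{8174}\right) = \left(-49855 - \frac{23}{129}\right) \left(22586 + \sqrt{8174}\right) = - \frac{6431318 \left(22586 + \sqrt{8174}\right)}{129} = - \frac{145257748348}{129} - \frac{6431318 \sqrt{8174}}{129}$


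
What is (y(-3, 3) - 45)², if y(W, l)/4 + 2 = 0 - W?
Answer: 1681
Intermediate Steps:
y(W, l) = -8 - 4*W (y(W, l) = -8 + 4*(0 - W) = -8 + 4*(-W) = -8 - 4*W)
(y(-3, 3) - 45)² = ((-8 - 4*(-3)) - 45)² = ((-8 + 12) - 45)² = (4 - 45)² = (-41)² = 1681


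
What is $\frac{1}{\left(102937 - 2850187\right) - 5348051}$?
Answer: $- \frac{1}{8095301} \approx -1.2353 \cdot 10^{-7}$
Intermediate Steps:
$\frac{1}{\left(102937 - 2850187\right) - 5348051} = \frac{1}{-2747250 - 5348051} = \frac{1}{-8095301} = - \frac{1}{8095301}$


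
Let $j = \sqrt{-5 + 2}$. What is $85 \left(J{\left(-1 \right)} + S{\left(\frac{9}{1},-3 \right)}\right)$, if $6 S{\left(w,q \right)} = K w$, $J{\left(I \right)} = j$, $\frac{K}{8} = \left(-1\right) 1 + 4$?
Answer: $3060 + 85 i \sqrt{3} \approx 3060.0 + 147.22 i$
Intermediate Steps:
$K = 24$ ($K = 8 \left(\left(-1\right) 1 + 4\right) = 8 \left(-1 + 4\right) = 8 \cdot 3 = 24$)
$j = i \sqrt{3}$ ($j = \sqrt{-3} = i \sqrt{3} \approx 1.732 i$)
$J{\left(I \right)} = i \sqrt{3}$
$S{\left(w,q \right)} = 4 w$ ($S{\left(w,q \right)} = \frac{24 w}{6} = 4 w$)
$85 \left(J{\left(-1 \right)} + S{\left(\frac{9}{1},-3 \right)}\right) = 85 \left(i \sqrt{3} + 4 \cdot \frac{9}{1}\right) = 85 \left(i \sqrt{3} + 4 \cdot 9 \cdot 1\right) = 85 \left(i \sqrt{3} + 4 \cdot 9\right) = 85 \left(i \sqrt{3} + 36\right) = 85 \left(36 + i \sqrt{3}\right) = 3060 + 85 i \sqrt{3}$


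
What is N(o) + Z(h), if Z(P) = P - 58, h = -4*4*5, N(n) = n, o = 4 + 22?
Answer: -112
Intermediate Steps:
o = 26
h = -80 (h = -16*5 = -80)
Z(P) = -58 + P
N(o) + Z(h) = 26 + (-58 - 80) = 26 - 138 = -112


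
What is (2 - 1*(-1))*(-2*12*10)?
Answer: -720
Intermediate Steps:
(2 - 1*(-1))*(-2*12*10) = (2 + 1)*(-24*10) = 3*(-240) = -720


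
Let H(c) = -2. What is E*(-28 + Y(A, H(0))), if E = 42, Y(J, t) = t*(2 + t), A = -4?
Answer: -1176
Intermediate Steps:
E*(-28 + Y(A, H(0))) = 42*(-28 - 2*(2 - 2)) = 42*(-28 - 2*0) = 42*(-28 + 0) = 42*(-28) = -1176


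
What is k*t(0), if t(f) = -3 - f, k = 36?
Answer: -108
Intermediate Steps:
k*t(0) = 36*(-3 - 1*0) = 36*(-3 + 0) = 36*(-3) = -108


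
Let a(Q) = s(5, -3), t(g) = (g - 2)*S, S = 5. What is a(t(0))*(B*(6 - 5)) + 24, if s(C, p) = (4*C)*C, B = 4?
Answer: 424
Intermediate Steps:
s(C, p) = 4*C²
t(g) = -10 + 5*g (t(g) = (g - 2)*5 = (-2 + g)*5 = -10 + 5*g)
a(Q) = 100 (a(Q) = 4*5² = 4*25 = 100)
a(t(0))*(B*(6 - 5)) + 24 = 100*(4*(6 - 5)) + 24 = 100*(4*1) + 24 = 100*4 + 24 = 400 + 24 = 424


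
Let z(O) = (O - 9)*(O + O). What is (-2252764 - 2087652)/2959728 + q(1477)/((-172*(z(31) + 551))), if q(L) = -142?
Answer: -44663310647/30464850270 ≈ -1.4661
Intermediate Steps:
z(O) = 2*O*(-9 + O) (z(O) = (-9 + O)*(2*O) = 2*O*(-9 + O))
(-2252764 - 2087652)/2959728 + q(1477)/((-172*(z(31) + 551))) = (-2252764 - 2087652)/2959728 - 142*(-1/(172*(2*31*(-9 + 31) + 551))) = -4340416*1/2959728 - 142*(-1/(172*(2*31*22 + 551))) = -271276/184983 - 142*(-1/(172*(1364 + 551))) = -271276/184983 - 142/((-172*1915)) = -271276/184983 - 142/(-329380) = -271276/184983 - 142*(-1/329380) = -271276/184983 + 71/164690 = -44663310647/30464850270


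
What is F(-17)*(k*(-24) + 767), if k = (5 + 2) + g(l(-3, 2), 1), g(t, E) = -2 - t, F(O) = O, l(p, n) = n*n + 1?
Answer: -13039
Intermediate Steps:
l(p, n) = 1 + n² (l(p, n) = n² + 1 = 1 + n²)
k = 0 (k = (5 + 2) + (-2 - (1 + 2²)) = 7 + (-2 - (1 + 4)) = 7 + (-2 - 1*5) = 7 + (-2 - 5) = 7 - 7 = 0)
F(-17)*(k*(-24) + 767) = -17*(0*(-24) + 767) = -17*(0 + 767) = -17*767 = -13039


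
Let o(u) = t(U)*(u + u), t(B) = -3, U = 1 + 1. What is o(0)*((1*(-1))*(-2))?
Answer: 0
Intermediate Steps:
U = 2
o(u) = -6*u (o(u) = -3*(u + u) = -6*u)
o(0)*((1*(-1))*(-2)) = (-6*0)*((1*(-1))*(-2)) = 0*(-1*(-2)) = 0*2 = 0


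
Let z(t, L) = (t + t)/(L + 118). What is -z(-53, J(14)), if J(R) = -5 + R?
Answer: 106/127 ≈ 0.83465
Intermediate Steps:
z(t, L) = 2*t/(118 + L) (z(t, L) = (2*t)/(118 + L) = 2*t/(118 + L))
-z(-53, J(14)) = -2*(-53)/(118 + (-5 + 14)) = -2*(-53)/(118 + 9) = -2*(-53)/127 = -1*(-106/127) = 106/127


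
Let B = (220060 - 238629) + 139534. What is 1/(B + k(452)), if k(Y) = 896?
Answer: 1/121861 ≈ 8.2061e-6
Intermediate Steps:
B = 120965 (B = -18569 + 139534 = 120965)
1/(B + k(452)) = 1/(120965 + 896) = 1/121861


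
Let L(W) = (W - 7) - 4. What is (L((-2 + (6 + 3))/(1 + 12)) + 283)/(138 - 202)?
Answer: -3543/832 ≈ -4.2584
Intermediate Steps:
L(W) = -11 + W (L(W) = (-7 + W) - 4 = -11 + W)
(L((-2 + (6 + 3))/(1 + 12)) + 283)/(138 - 202) = ((-11 + (-2 + (6 + 3))/(1 + 12)) + 283)/(138 - 202) = ((-11 + (-2 + 9)/13) + 283)/(-64) = ((-11 + 7*(1/13)) + 283)*(-1/64) = ((-11 + 7/13) + 283)*(-1/64) = (-136/13 + 283)*(-1/64) = (3543/13)*(-1/64) = -3543/832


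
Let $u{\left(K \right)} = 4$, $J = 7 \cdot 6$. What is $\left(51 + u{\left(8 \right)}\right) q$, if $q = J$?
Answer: $2310$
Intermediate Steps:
$J = 42$
$q = 42$
$\left(51 + u{\left(8 \right)}\right) q = \left(51 + 4\right) 42 = 55 \cdot 42 = 2310$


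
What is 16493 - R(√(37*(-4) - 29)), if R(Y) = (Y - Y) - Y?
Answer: 16493 + I*√177 ≈ 16493.0 + 13.304*I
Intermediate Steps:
R(Y) = -Y (R(Y) = 0 - Y = -Y)
16493 - R(√(37*(-4) - 29)) = 16493 - (-1)*√(37*(-4) - 29) = 16493 - (-1)*√(-148 - 29) = 16493 - (-1)*√(-177) = 16493 - (-1)*I*√177 = 16493 + I*√177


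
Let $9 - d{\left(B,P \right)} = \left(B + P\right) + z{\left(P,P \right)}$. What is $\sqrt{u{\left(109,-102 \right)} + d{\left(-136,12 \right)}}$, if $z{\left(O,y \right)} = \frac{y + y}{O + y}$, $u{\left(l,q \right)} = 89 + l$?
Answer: $\sqrt{330} \approx 18.166$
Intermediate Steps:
$z{\left(O,y \right)} = \frac{2 y}{O + y}$
$d{\left(B,P \right)} = 8 - B - P$ ($d{\left(B,P \right)} = 9 - \left(\left(B + P\right) + \frac{2 P}{P + P}\right) = 9 - \left(\left(B + P\right) + \frac{2 P}{2 P}\right) = 9 - \left(\left(B + P\right) + 2 P \frac{1}{2 P}\right) = 9 - \left(\left(B + P\right) + 1\right) = 9 - \left(1 + B + P\right) = 8 - B - P$)
$\sqrt{u{\left(109,-102 \right)} + d{\left(-136,12 \right)}} = \sqrt{\left(89 + 109\right) - -132} = \sqrt{198 + \left(8 + 136 - 12\right)} = \sqrt{198 + 132} = \sqrt{330}$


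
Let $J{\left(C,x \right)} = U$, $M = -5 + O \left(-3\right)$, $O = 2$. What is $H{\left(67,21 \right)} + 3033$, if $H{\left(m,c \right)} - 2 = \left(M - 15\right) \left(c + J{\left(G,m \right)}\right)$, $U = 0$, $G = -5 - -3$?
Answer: $2489$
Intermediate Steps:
$G = -2$ ($G = -5 + 3 = -2$)
$M = -11$ ($M = -5 + 2 \left(-3\right) = -5 - 6 = -11$)
$J{\left(C,x \right)} = 0$
$H{\left(m,c \right)} = 2 - 26 c$ ($H{\left(m,c \right)} = 2 + \left(-11 - 15\right) \left(c + 0\right) = 2 - 26 c$)
$H{\left(67,21 \right)} + 3033 = \left(2 - 546\right) + 3033 = -544 + 3033 = 2489$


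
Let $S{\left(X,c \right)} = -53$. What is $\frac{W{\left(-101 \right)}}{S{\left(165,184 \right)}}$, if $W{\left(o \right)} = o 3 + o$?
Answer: $\frac{404}{53} \approx 7.6226$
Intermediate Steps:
$W{\left(o \right)} = 4 o$ ($W{\left(o \right)} = 3 o + o = 4 o$)
$\frac{W{\left(-101 \right)}}{S{\left(165,184 \right)}} = \frac{4 \left(-101\right)}{-53} = \left(-404\right) \left(- \frac{1}{53}\right) = \frac{404}{53}$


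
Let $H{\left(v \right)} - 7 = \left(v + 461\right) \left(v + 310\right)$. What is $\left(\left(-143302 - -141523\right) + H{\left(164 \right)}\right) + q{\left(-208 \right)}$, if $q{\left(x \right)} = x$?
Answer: $294270$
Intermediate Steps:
$H{\left(v \right)} = 7 + \left(310 + v\right) \left(461 + v\right)$ ($H{\left(v \right)} = 7 + \left(v + 461\right) \left(v + 310\right) = 7 + \left(461 + v\right) \left(310 + v\right) = 7 + \left(310 + v\right) \left(461 + v\right)$)
$\left(\left(-143302 - -141523\right) + H{\left(164 \right)}\right) + q{\left(-208 \right)} = \left(\left(-143302 - -141523\right) + \left(142917 + 164^{2} + 771 \cdot 164\right)\right) - 208 = \left(\left(-143302 + 141523\right) + \left(142917 + 26896 + 126444\right)\right) - 208 = \left(-1779 + 296257\right) - 208 = 294478 - 208 = 294270$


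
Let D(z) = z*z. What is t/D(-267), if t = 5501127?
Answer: 1833709/23763 ≈ 77.167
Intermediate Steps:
D(z) = z**2
t/D(-267) = 5501127/((-267)**2) = 5501127/71289 = 5501127*(1/71289) = 1833709/23763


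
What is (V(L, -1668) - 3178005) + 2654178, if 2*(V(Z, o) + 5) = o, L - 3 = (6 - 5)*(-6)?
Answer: -524666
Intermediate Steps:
L = -3 (L = 3 + (6 - 5)*(-6) = 3 + 1*(-6) = 3 - 6 = -3)
V(Z, o) = -5 + o/2
(V(L, -1668) - 3178005) + 2654178 = ((-5 + (½)*(-1668)) - 3178005) + 2654178 = ((-5 - 834) - 3178005) + 2654178 = (-839 - 3178005) + 2654178 = -3178844 + 2654178 = -524666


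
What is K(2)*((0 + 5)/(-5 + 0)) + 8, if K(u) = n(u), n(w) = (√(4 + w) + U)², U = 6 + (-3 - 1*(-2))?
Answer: 8 - (5 + √6)² ≈ -47.495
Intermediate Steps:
U = 5 (U = 6 + (-3 + 2) = 6 - 1 = 5)
n(w) = (5 + √(4 + w))² (n(w) = (√(4 + w) + 5)² = (5 + √(4 + w))²)
K(u) = (5 + √(4 + u))²
K(2)*((0 + 5)/(-5 + 0)) + 8 = (5 + √(4 + 2))²*((0 + 5)/(-5 + 0)) + 8 = (5 + √6)²*(5/(-5)) + 8 = (5 + √6)²*(5*(-⅕)) + 8 = (5 + √6)²*(-1) + 8 = -(5 + √6)² + 8 = 8 - (5 + √6)²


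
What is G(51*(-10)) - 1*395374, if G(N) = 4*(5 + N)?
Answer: -397394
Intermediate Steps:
G(N) = 20 + 4*N
G(51*(-10)) - 1*395374 = (20 + 4*(51*(-10))) - 1*395374 = (20 + 4*(-510)) - 395374 = (20 - 2040) - 395374 = -2020 - 395374 = -397394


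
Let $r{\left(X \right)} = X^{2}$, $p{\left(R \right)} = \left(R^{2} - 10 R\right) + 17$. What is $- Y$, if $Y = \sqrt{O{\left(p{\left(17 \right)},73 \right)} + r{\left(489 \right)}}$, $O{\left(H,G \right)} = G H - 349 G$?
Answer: $- 2 \sqrt{55893} \approx -472.83$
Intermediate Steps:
$p{\left(R \right)} = 17 + R^{2} - 10 R$
$O{\left(H,G \right)} = - 349 G + G H$
$Y = 2 \sqrt{55893}$ ($Y = \sqrt{73 \left(-349 + \left(17 + 17^{2} - 170\right)\right) + 489^{2}} = \sqrt{73 \left(-349 + \left(17 + 289 - 170\right)\right) + 239121} = \sqrt{73 \left(-349 + 136\right) + 239121} = \sqrt{73 \left(-213\right) + 239121} = \sqrt{-15549 + 239121} = \sqrt{223572} = 2 \sqrt{55893} \approx 472.83$)
$- Y = - 2 \sqrt{55893}$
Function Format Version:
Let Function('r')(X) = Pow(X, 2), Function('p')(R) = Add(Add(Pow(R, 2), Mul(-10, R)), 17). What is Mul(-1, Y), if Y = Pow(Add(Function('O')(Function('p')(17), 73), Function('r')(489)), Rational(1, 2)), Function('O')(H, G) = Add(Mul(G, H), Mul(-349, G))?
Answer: Mul(-2, Pow(55893, Rational(1, 2))) ≈ -472.83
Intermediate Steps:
Function('p')(R) = Add(17, Pow(R, 2), Mul(-10, R))
Function('O')(H, G) = Add(Mul(-349, G), Mul(G, H))
Y = Mul(2, Pow(55893, Rational(1, 2))) (Y = Pow(Add(Mul(73, Add(-349, Add(17, Pow(17, 2), Mul(-10, 17)))), Pow(489, 2)), Rational(1, 2)) = Pow(Add(Mul(73, Add(-349, Add(17, 289, -170))), 239121), Rational(1, 2)) = Pow(Add(Mul(73, Add(-349, 136)), 239121), Rational(1, 2)) = Pow(Add(Mul(73, -213), 239121), Rational(1, 2)) = Pow(Add(-15549, 239121), Rational(1, 2)) = Pow(223572, Rational(1, 2)) = Mul(2, Pow(55893, Rational(1, 2))) ≈ 472.83)
Mul(-1, Y) = Mul(-1, Mul(2, Pow(55893, Rational(1, 2)))) = Mul(-2, Pow(55893, Rational(1, 2)))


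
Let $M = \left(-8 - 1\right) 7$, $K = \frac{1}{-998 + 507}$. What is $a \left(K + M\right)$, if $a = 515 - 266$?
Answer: $- \frac{7702566}{491} \approx -15688.0$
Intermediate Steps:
$K = - \frac{1}{491}$ ($K = \frac{1}{-491} = - \frac{1}{491} \approx -0.0020367$)
$a = 249$
$M = -63$ ($M = \left(-9\right) 7 = -63$)
$a \left(K + M\right) = 249 \left(- \frac{1}{491} - 63\right) = 249 \left(- \frac{30934}{491}\right) = - \frac{7702566}{491}$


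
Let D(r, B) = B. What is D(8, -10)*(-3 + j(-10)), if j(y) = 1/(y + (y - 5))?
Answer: 152/5 ≈ 30.400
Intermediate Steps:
j(y) = 1/(-5 + 2*y) (j(y) = 1/(y + (-5 + y)) = 1/(-5 + 2*y))
D(8, -10)*(-3 + j(-10)) = -10*(-3 + 1/(-5 + 2*(-10))) = -10*(-3 + 1/(-5 - 20)) = -10*(-3 + 1/(-25)) = -10*(-3 - 1/25) = -10*(-76/25) = 152/5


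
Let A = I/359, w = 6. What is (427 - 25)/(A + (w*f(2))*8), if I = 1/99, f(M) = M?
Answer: 14287482/3411937 ≈ 4.1875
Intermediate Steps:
I = 1/99 ≈ 0.010101
A = 1/35541 (A = (1/99)/359 = (1/99)*(1/359) = 1/35541 ≈ 2.8137e-5)
(427 - 25)/(A + (w*f(2))*8) = (427 - 25)/(1/35541 + (6*2)*8) = 402/(1/35541 + 12*8) = 402/(1/35541 + 96) = 402/(3411937/35541) = 402*(35541/3411937) = 14287482/3411937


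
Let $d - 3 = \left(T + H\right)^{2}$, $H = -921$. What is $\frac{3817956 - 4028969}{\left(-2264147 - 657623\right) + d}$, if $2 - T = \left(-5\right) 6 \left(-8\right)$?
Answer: $\frac{211013}{1578486} \approx 0.13368$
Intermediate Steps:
$T = -238$ ($T = 2 - \left(-5\right) 6 \left(-8\right) = 2 - \left(-30\right) \left(-8\right) = 2 - 240 = -238$)
$d = 1343284$ ($d = 3 + \left(-238 - 921\right)^{2} = 3 + \left(-1159\right)^{2} = 3 + 1343281 = 1343284$)
$\frac{3817956 - 4028969}{\left(-2264147 - 657623\right) + d} = \frac{3817956 - 4028969}{\left(-2264147 - 657623\right) + 1343284} = - \frac{211013}{\left(-2264147 - 657623\right) + 1343284} = - \frac{211013}{-2921770 + 1343284} = - \frac{211013}{-1578486} = \left(-211013\right) \left(- \frac{1}{1578486}\right) = \frac{211013}{1578486}$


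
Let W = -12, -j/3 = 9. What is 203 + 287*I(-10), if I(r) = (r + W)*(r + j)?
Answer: 233821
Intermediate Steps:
j = -27 (j = -3*9 = -27)
I(r) = (-27 + r)*(-12 + r) (I(r) = (r - 12)*(r - 27) = (-12 + r)*(-27 + r) = (-27 + r)*(-12 + r))
203 + 287*I(-10) = 203 + 287*(324 + (-10)**2 - 39*(-10)) = 203 + 287*(324 + 100 + 390) = 203 + 287*814 = 203 + 233618 = 233821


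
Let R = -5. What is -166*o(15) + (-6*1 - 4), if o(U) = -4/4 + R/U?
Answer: 634/3 ≈ 211.33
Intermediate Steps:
o(U) = -1 - 5/U (o(U) = -4/4 - 5/U = -4*¼ - 5/U = -1 - 5/U)
-166*o(15) + (-6*1 - 4) = -166*(-5 - 1*15)/15 + (-6*1 - 4) = -166*(-5 - 15)/15 + (-6 - 4) = -166*(-20)/15 - 10 = -166*(-4/3) - 10 = 664/3 - 10 = 634/3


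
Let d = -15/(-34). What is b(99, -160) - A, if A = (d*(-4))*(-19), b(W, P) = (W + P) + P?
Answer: -4327/17 ≈ -254.53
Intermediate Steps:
b(W, P) = W + 2*P (b(W, P) = (P + W) + P = W + 2*P)
d = 15/34 (d = -15*(-1/34) = 15/34 ≈ 0.44118)
A = 570/17 (A = ((15/34)*(-4))*(-19) = -30/17*(-19) = 570/17 ≈ 33.529)
b(99, -160) - A = (99 + 2*(-160)) - 1*570/17 = (99 - 320) - 570/17 = -221 - 570/17 = -4327/17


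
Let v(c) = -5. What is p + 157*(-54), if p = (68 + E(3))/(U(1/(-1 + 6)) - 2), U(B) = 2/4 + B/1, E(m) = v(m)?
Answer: -110844/13 ≈ -8526.5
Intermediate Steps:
E(m) = -5
U(B) = ½ + B (U(B) = 2*(¼) + B*1 = ½ + B)
p = -630/13 (p = (68 - 5)/((½ + 1/(-1 + 6)) - 2) = 63/((½ + 1/5) - 2) = 63/((½ + ⅕) - 2) = 63/(7/10 - 2) = 63/(-13/10) = 63*(-10/13) = -630/13 ≈ -48.462)
p + 157*(-54) = -630/13 + 157*(-54) = -630/13 - 8478 = -110844/13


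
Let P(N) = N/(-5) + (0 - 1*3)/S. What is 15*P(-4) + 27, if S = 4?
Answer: 111/4 ≈ 27.750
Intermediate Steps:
P(N) = -¾ - N/5 (P(N) = N/(-5) + (0 - 1*3)/4 = N*(-⅕) + (0 - 3)*(¼) = -N/5 - 3*¼ = -N/5 - ¾ = -¾ - N/5)
15*P(-4) + 27 = 15*(-¾ - ⅕*(-4)) + 27 = 15*(-¾ + ⅘) + 27 = 15*(1/20) + 27 = ¾ + 27 = 111/4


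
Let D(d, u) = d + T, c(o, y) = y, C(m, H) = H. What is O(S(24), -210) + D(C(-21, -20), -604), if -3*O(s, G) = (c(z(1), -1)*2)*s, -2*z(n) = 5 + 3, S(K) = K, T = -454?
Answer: -458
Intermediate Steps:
z(n) = -4 (z(n) = -(5 + 3)/2 = -½*8 = -4)
D(d, u) = -454 + d (D(d, u) = d - 454 = -454 + d)
O(s, G) = 2*s/3 (O(s, G) = -(-1*2)*s/3 = -(-2)*s/3 = 2*s/3)
O(S(24), -210) + D(C(-21, -20), -604) = (⅔)*24 + (-454 - 20) = 16 - 474 = -458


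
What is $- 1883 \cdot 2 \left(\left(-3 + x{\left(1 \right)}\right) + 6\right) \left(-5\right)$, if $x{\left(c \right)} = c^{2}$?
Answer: $75320$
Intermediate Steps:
$- 1883 \cdot 2 \left(\left(-3 + x{\left(1 \right)}\right) + 6\right) \left(-5\right) = - 1883 \cdot 2 \left(\left(-3 + 1^{2}\right) + 6\right) \left(-5\right) = - 1883 \cdot 2 \left(\left(-3 + 1\right) + 6\right) \left(-5\right) = - 1883 \cdot 2 \left(-2 + 6\right) \left(-5\right) = - 1883 \cdot 2 \cdot 4 \left(-5\right) = - 1883 \cdot 8 \left(-5\right) = \left(-1883\right) \left(-40\right) = 75320$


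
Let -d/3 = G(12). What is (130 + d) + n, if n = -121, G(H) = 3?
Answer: 0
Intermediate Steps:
d = -9 (d = -3*3 = -9)
(130 + d) + n = (130 - 9) - 121 = 121 - 121 = 0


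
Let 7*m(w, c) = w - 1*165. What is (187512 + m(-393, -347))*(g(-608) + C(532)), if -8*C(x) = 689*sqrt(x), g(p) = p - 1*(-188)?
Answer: -78721560 - 451992957*sqrt(133)/14 ≈ -4.5105e+8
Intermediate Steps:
m(w, c) = -165/7 + w/7 (m(w, c) = (w - 1*165)/7 = (w - 165)/7 = (-165 + w)/7 = -165/7 + w/7)
g(p) = 188 + p (g(p) = p + 188 = 188 + p)
C(x) = -689*sqrt(x)/8
(187512 + m(-393, -347))*(g(-608) + C(532)) = (187512 + (-165/7 + (1/7)*(-393)))*((188 - 608) - 689*sqrt(133)/4) = (187512 + (-165/7 - 393/7))*(-420 - 689*sqrt(133)/4) = (187512 - 558/7)*(-420 - 689*sqrt(133)/4) = 1312026*(-420 - 689*sqrt(133)/4)/7 = -78721560 - 451992957*sqrt(133)/14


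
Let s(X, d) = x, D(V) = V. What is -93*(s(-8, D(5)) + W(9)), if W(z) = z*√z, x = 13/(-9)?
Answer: -7130/3 ≈ -2376.7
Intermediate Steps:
x = -13/9 (x = 13*(-⅑) = -13/9 ≈ -1.4444)
s(X, d) = -13/9
W(z) = z^(3/2)
-93*(s(-8, D(5)) + W(9)) = -93*(-13/9 + 9^(3/2)) = -93*(-13/9 + 27) = -93*230/9 = -7130/3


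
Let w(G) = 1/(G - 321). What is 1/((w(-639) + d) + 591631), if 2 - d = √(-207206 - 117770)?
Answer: 545248971840/322587583886528641 + 3686400*I*√20311/322587583886528641 ≈ 1.6902e-6 + 1.6286e-9*I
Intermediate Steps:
d = 2 - 4*I*√20311 (d = 2 - √(-207206 - 117770) = 2 - √(-324976) = 2 - 4*I*√20311 ≈ 2.0 - 570.07*I)
w(G) = 1/(-321 + G)
1/((w(-639) + d) + 591631) = 1/((1/(-321 - 639) + (2 - 4*I*√20311)) + 591631) = 1/((1/(-960) + (2 - 4*I*√20311)) + 591631) = 1/((-1/960 + (2 - 4*I*√20311)) + 591631) = 1/((1919/960 - 4*I*√20311) + 591631) = 1/(567967679/960 - 4*I*√20311)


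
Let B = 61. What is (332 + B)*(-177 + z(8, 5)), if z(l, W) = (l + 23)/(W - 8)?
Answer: -73622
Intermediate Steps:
z(l, W) = (23 + l)/(-8 + W)
(332 + B)*(-177 + z(8, 5)) = (332 + 61)*(-177 + (23 + 8)/(-8 + 5)) = 393*(-177 + 31/(-3)) = 393*(-177 - 1/3*31) = 393*(-177 - 31/3) = 393*(-562/3) = -73622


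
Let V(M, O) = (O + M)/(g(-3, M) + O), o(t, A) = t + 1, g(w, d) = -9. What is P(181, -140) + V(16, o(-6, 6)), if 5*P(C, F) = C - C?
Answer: -11/14 ≈ -0.78571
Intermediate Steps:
P(C, F) = 0 (P(C, F) = (C - C)/5 = (⅕)*0 = 0)
o(t, A) = 1 + t
V(M, O) = (M + O)/(-9 + O) (V(M, O) = (O + M)/(-9 + O) = (M + O)/(-9 + O))
P(181, -140) + V(16, o(-6, 6)) = 0 + (16 + (1 - 6))/(-9 + (1 - 6)) = 0 + (16 - 5)/(-9 - 5) = 0 + 11/(-14) = 0 - 1/14*11 = 0 - 11/14 = -11/14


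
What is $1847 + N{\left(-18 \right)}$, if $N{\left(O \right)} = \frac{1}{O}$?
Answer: $\frac{33245}{18} \approx 1846.9$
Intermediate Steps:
$1847 + N{\left(-18 \right)} = 1847 + \frac{1}{-18} = 1847 - \frac{1}{18} = \frac{33245}{18}$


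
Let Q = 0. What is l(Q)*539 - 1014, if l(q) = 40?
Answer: 20546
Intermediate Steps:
l(Q)*539 - 1014 = 40*539 - 1014 = 21560 - 1014 = 20546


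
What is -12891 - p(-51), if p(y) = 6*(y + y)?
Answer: -12279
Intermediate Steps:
p(y) = 12*y (p(y) = 6*(2*y) = 12*y)
-12891 - p(-51) = -12891 - 12*(-51) = -12891 - 1*(-612) = -12891 + 612 = -12279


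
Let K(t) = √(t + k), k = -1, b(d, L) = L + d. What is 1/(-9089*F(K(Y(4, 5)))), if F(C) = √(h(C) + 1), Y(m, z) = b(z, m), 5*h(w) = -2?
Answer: -√15/27267 ≈ -0.00014204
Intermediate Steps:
h(w) = -⅖ (h(w) = (⅕)*(-2) = -⅖)
Y(m, z) = m + z
K(t) = √(-1 + t) (K(t) = √(t - 1) = √(-1 + t))
F(C) = √15/5 (F(C) = √(-⅖ + 1) = √(⅗) = √15/5)
1/(-9089*F(K(Y(4, 5)))) = 1/(-9089*√15/5) = -√15/27267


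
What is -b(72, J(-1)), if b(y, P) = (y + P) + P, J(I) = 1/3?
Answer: -218/3 ≈ -72.667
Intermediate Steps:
J(I) = ⅓ (J(I) = 1*(⅓) = ⅓)
b(y, P) = y + 2*P (b(y, P) = (P + y) + P = y + 2*P)
-b(72, J(-1)) = -(72 + 2*(⅓)) = -(72 + ⅔) = -1*218/3 = -218/3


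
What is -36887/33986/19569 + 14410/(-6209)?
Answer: -9583917041323/4129432259106 ≈ -2.3209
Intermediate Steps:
-36887/33986/19569 + 14410/(-6209) = -36887*1/33986*(1/19569) + 14410*(-1/6209) = -36887/33986*1/19569 - 14410/6209 = -36887/665072034 - 14410/6209 = -9583917041323/4129432259106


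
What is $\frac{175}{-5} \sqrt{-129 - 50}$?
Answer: $- 35 i \sqrt{179} \approx - 468.27 i$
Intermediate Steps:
$\frac{175}{-5} \sqrt{-129 - 50} = 175 \left(- \frac{1}{5}\right) \sqrt{-179} = - 35 i \sqrt{179}$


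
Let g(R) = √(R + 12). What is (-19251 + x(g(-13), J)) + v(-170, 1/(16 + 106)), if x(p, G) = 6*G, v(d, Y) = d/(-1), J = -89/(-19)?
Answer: -362005/19 ≈ -19053.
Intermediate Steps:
J = 89/19 (J = -89*(-1/19) = 89/19 ≈ 4.6842)
v(d, Y) = -d
g(R) = √(12 + R)
(-19251 + x(g(-13), J)) + v(-170, 1/(16 + 106)) = (-19251 + 6*(89/19)) - 1*(-170) = (-19251 + 534/19) + 170 = -365235/19 + 170 = -362005/19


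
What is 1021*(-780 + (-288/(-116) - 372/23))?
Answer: -540509232/667 ≈ -8.1036e+5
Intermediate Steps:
1021*(-780 + (-288/(-116) - 372/23)) = 1021*(-780 + (-288*(-1/116) - 372*1/23)) = 1021*(-780 + (72/29 - 372/23)) = 1021*(-780 - 9132/667) = 1021*(-529392/667) = -540509232/667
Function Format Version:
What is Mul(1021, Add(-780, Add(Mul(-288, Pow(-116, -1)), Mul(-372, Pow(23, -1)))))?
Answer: Rational(-540509232, 667) ≈ -8.1036e+5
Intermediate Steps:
Mul(1021, Add(-780, Add(Mul(-288, Pow(-116, -1)), Mul(-372, Pow(23, -1))))) = Mul(1021, Add(-780, Add(Mul(-288, Rational(-1, 116)), Mul(-372, Rational(1, 23))))) = Mul(1021, Add(-780, Add(Rational(72, 29), Rational(-372, 23)))) = Mul(1021, Add(-780, Rational(-9132, 667))) = Mul(1021, Rational(-529392, 667)) = Rational(-540509232, 667)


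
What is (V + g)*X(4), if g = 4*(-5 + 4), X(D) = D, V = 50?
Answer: 184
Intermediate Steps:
g = -4 (g = 4*(-1) = -4)
(V + g)*X(4) = (50 - 4)*4 = 46*4 = 184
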